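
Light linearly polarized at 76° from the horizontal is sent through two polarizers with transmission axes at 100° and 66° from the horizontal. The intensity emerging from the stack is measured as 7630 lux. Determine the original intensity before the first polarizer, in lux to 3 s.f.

By Malus's law, I₁ = I₀ cos²(100° − 76°) = I₀ cos²(24°) = 0.8346 I₀.
I₂ = I₁ cos²(66° − 100°) = 0.8346 I₀ · cos²(34°) = 0.5736 I₀.
So 7630 lux = 0.5736 I₀, giving I₀ = 7630/0.5736 = 1.33e+04 lux.

I₀ ≈ 1.33e4 lux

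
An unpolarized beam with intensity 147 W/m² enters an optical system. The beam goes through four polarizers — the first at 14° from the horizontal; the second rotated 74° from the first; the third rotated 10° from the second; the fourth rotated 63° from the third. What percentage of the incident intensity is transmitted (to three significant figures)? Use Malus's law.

≈ 0.759%

Unpolarized light through the first polarizer → I₁ = 147 W/m²/2 = 73.5 W/m², polarized at 14°.
I₂ = I₁ · cos²(74°) = 73.5 · 0.07598 = 5.584 W/m².
I₃ = I₂ · cos²(10°) = 5.584 · 0.9698 = 5.416 W/m².
I₄ = I₃ · cos²(63°) = 5.416 · 0.2061 = 1.116 W/m².
That is 0.7594% of the incident intensity.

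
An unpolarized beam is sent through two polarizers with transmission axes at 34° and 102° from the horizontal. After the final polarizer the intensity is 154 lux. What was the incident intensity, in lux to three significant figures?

I₀ ≈ 2190 lux

Unpolarized light through the first polarizer → I₁ = ½ I₀, now polarized at 34°.
I₂ = I₁ cos²(102° − 34°) = 0.5 I₀ · cos²(68°) = 0.07017 I₀.
So 154 lux = 0.07017 I₀, giving I₀ = 154/0.07017 = 2195 lux.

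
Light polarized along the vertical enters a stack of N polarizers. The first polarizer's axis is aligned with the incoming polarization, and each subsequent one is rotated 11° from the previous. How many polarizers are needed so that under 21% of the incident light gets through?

First polarizer is aligned with the polarization: full transmission.
Each further stage multiplies by cos²(11°) = 0.9636.
After N polarizers: T = 0.9636^(N−1). Require T < 0.21 ⇒ N−1 > ln(0.21)/ln(0.9636) = 42.08, so N−1 ≥ 43 and N = 44.
Check: N=44 gives T = 0.203 < 0.21; N=43 gives T = 0.2106.

N = 44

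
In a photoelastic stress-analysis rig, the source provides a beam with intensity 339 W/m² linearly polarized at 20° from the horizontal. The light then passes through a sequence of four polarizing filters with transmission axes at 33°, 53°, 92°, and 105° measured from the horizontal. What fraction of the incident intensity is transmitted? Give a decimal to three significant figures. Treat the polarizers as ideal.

By Malus's law, I₁ = 339 W/m² · cos²(13°) = 321.8 W/m².
I₂ = I₁ · cos²(20°) = 321.8 · 0.883 = 284.2 W/m².
I₃ = I₂ · cos²(39°) = 284.2 · 0.604 = 171.6 W/m².
I₄ = I₃ · cos²(13°) = 171.6 · 0.9494 = 163 W/m².
Transmitted fraction = 0.4807.

I/I₀ ≈ 0.481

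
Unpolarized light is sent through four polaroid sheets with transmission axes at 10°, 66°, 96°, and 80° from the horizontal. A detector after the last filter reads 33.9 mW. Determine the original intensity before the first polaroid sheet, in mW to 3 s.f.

I₀ ≈ 313 mW

Unpolarized light through the first polarizer → I₁ = ½ I₀, now polarized at 10°.
I₂ = I₁ cos²(66° − 10°) = 0.5 I₀ · cos²(56°) = 0.1563 I₀.
I₃ = I₂ cos²(96° − 66°) = 0.1563 I₀ · cos²(30°) = 0.1173 I₀.
I₄ = I₃ cos²(80° − 96°) = 0.1173 I₀ · cos²(16°) = 0.1084 I₀.
So 33.9 mW = 0.1084 I₀, giving I₀ = 33.9/0.1084 = 312.9 mW.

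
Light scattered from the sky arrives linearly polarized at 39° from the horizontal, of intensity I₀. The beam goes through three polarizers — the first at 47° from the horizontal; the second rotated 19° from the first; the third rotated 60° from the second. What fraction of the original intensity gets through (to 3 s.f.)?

≈ 0.219 I₀

I₁ = I₀ cos²(47° − 39°) = I₀ cos²(8°) = 0.9806 I₀.
I₂ = I₁ cos²(19°) = 0.9806 · 0.894 I₀ = 0.8767 I₀.
I₃ = I₂ cos²(60°) = 0.8767 · 0.25 I₀ = 0.2192 I₀.
Transmitted fraction = 0.2192.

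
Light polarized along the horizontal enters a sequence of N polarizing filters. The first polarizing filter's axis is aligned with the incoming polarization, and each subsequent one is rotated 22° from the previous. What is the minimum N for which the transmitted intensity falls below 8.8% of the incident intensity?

First polarizer is aligned with the polarization: full transmission.
Each further stage multiplies by cos²(22°) = 0.8597.
After N polarizers: T = 0.8597^(N−1). Require T < 0.088 ⇒ N−1 > ln(0.088)/ln(0.8597) = 16.07, so N−1 ≥ 17 and N = 18.
Check: N=18 gives T = 0.0765 < 0.088; N=17 gives T = 0.08898.

N = 18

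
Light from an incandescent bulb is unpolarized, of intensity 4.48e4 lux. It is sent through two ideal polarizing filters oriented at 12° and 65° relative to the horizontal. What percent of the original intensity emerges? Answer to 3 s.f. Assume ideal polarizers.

Unpolarized light through the first polarizer → I₁ = 4.48e4 lux/2 = 2.24e+04 lux, polarized at 12°.
I₂ = I₁ · cos²(53°) = 2.24e+04 · 0.3622 = 8113 lux.
That is 18.11% of the incident intensity.

≈ 18.1%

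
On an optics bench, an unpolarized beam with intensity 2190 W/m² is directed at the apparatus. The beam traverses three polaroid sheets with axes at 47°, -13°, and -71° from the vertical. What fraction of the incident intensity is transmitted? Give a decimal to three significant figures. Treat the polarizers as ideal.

Unpolarized light through the first polarizer → I₁ = 2190 W/m²/2 = 1095 W/m², polarized at 47°.
I₂ = I₁ · cos²(60°) = 1095 · 0.25 = 273.8 W/m².
I₃ = I₂ · cos²(58°) = 273.8 · 0.2808 = 76.87 W/m².
Transmitted fraction = 0.0351.

I/I₀ ≈ 0.0351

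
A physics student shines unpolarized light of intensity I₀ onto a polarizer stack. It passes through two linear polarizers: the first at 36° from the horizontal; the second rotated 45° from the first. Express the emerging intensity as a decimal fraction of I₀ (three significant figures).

≈ 0.250 I₀

Unpolarized light through the first polarizer → I₁ = ½ I₀, now polarized at 36°.
I₂ = I₁ cos²(45°) = 0.5 · 0.5 I₀ = 0.25 I₀.
Transmitted fraction = 0.25.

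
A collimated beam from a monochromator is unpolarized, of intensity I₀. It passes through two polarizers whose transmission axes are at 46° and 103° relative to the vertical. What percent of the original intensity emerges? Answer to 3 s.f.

≈ 14.8%

Unpolarized light through the first polarizer → I₁ = ½ I₀, now polarized at 46°.
I₂ = I₁ cos²(103° − 46°) = 0.5 I₀ · cos²(57°) = 0.1483 I₀.
That is 14.83% of the incident intensity.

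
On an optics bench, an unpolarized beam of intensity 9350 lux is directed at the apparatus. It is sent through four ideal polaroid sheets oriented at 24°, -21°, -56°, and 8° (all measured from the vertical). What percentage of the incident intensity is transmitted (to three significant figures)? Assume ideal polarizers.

≈ 3.22%

Unpolarized light through the first polarizer → I₁ = 9350 lux/2 = 4675 lux, polarized at 24°.
I₂ = I₁ · cos²(45°) = 4675 · 0.5 = 2338 lux.
I₃ = I₂ · cos²(35°) = 2338 · 0.671 = 1568 lux.
I₄ = I₃ · cos²(64°) = 1568 · 0.1922 = 301.4 lux.
That is 3.224% of the incident intensity.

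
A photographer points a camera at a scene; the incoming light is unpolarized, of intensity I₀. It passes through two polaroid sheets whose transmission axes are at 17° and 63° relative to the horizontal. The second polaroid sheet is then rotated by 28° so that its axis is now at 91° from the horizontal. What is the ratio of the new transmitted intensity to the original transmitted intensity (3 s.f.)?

Before rotation:
Unpolarized light through the first polarizer → I₁ = ½ I₀, now polarized at 17°.
I₂ = I₁ cos²(63° − 17°) = 0.5 I₀ · cos²(46°) = 0.2413 I₀.
After rotation:
Unpolarized light through the first polarizer → I₁ = ½ I₀, now polarized at 17°.
I₂ = I₁ cos²(91° − 17°) = 0.5 I₀ · cos²(74°) = 0.03799 I₀.
Ratio = 0.03799 / 0.2413 = 0.1574.

I_new/I_old ≈ 0.157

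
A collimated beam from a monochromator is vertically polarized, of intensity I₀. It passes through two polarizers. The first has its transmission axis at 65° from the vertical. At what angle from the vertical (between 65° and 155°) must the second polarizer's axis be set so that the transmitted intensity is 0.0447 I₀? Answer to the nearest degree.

θ ≈ 125°

By Malus's law, I₁ = I₀ cos²(65° − 0°) = I₀ cos²(65°) = 0.1786 I₀.
Need I₂/I₀ = 0.0447, so cos²(θ − 65°) = 0.0447 / 0.1786 = 0.2503.
θ − 65° = arccos(√0.2503) = 60.0°, giving θ ≈ 65 + 60.0 = 125.0°.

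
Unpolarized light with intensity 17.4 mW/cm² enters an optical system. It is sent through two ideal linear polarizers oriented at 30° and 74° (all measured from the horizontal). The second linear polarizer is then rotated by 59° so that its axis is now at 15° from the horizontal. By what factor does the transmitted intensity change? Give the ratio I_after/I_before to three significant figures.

I_new/I_old ≈ 1.80

Before rotation:
Unpolarized light through the first polarizer → I₁ = ½ I₀, now polarized at 30°.
I₂ = I₁ cos²(74° − 30°) = 0.5 I₀ · cos²(44°) = 0.2587 I₀.
After rotation:
Unpolarized light through the first polarizer → I₁ = ½ I₀, now polarized at 30°.
I₂ = I₁ cos²(15° − 30°) = 0.5 I₀ · cos²(15°) = 0.4665 I₀.
Ratio = 0.4665 / 0.2587 = 1.803.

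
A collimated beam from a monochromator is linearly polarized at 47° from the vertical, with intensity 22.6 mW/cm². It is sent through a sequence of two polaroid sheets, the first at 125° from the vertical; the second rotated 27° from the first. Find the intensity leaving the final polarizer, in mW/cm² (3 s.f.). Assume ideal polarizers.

I ≈ 0.776 mW/cm²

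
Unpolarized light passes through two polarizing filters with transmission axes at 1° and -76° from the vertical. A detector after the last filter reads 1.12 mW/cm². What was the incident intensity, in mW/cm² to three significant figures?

Unpolarized light through the first polarizer → I₁ = ½ I₀, now polarized at 1°.
I₂ = I₁ cos²(-76° − 1°) = 0.5 I₀ · cos²(77°) = 0.0253 I₀.
So 1.12 mW/cm² = 0.0253 I₀, giving I₀ = 1.12/0.0253 = 44.27 mW/cm².

I₀ ≈ 44.3 mW/cm²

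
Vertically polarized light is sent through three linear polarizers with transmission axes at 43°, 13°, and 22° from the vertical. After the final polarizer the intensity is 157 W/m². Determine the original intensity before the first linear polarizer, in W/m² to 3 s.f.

I₁ = I₀ cos²(43° − 0°) = I₀ cos²(43°) = 0.5349 I₀.
I₂ = I₁ cos²(13° − 43°) = 0.5349 I₀ · cos²(30°) = 0.4012 I₀.
I₃ = I₂ cos²(22° − 13°) = 0.4012 I₀ · cos²(9°) = 0.3913 I₀.
So 157 W/m² = 0.3913 I₀, giving I₀ = 157/0.3913 = 401.2 W/m².

I₀ ≈ 401 W/m²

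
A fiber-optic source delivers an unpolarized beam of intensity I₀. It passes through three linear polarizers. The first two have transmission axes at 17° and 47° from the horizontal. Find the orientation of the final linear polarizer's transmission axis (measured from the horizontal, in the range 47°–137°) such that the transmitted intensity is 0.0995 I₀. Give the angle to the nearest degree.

Unpolarized light through the first polarizer → I₁ = ½ I₀, now polarized at 17°.
I₂ = I₁ cos²(47° − 17°) = 0.5 I₀ · cos²(30°) = 0.375 I₀.
Need I₃/I₀ = 0.0995, so cos²(θ − 47°) = 0.0995 / 0.375 = 0.2653.
θ − 47° = arccos(√0.2653) = 59.0°, giving θ ≈ 47 + 59.0 = 106.0°.

θ ≈ 106°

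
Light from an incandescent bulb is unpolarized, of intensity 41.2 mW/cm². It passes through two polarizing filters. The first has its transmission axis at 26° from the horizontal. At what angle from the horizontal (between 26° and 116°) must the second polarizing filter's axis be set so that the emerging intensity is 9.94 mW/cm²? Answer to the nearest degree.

Unpolarized light through the first polarizer → I₁ = ½ I₀, now polarized at 26°.
Target fraction: 9.94 / 41.2 mW/cm² = 0.2413 of I₀.
Need I₂/I₀ = 0.2413, so cos²(θ − 26°) = 0.2413 / 0.5 = 0.4825.
θ − 26° = arccos(√0.4825) = 46.0°, giving θ ≈ 26 + 46.0 = 72.0°.

θ ≈ 72°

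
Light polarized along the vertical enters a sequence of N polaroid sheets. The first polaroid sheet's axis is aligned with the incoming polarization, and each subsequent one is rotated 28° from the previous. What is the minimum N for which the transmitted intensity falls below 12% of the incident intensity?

First polarizer is aligned with the polarization: full transmission.
Each further stage multiplies by cos²(28°) = 0.7796.
After N polarizers: T = 0.7796^(N−1). Require T < 0.12 ⇒ N−1 > ln(0.12)/ln(0.7796) = 8.52, so N−1 ≥ 9 and N = 10.
Check: N=10 gives T = 0.1064 < 0.12; N=9 gives T = 0.1364.

N = 10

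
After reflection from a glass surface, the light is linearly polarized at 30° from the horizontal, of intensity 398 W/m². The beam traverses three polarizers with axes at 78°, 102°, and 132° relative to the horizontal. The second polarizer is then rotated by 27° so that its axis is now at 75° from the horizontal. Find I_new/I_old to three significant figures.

I_new/I_old ≈ 0.473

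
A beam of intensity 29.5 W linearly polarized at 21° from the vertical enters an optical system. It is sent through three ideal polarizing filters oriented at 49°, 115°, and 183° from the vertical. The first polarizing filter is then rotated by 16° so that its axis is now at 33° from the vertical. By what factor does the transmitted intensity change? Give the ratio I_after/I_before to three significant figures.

I_new/I_old ≈ 0.144

Before rotation:
I₁ = I₀ cos²(49° − 21°) = I₀ cos²(28°) = 0.7796 I₀.
I₂ = I₁ cos²(115° − 49°) = 0.7796 I₀ · cos²(66°) = 0.129 I₀.
I₃ = I₂ cos²(183° − 115°) = 0.129 I₀ · cos²(68°) = 0.0181 I₀.
After rotation:
I₁ = I₀ cos²(33° − 21°) = I₀ cos²(12°) = 0.9568 I₀.
I₂ = I₁ cos²(115° − 33°) = 0.9568 I₀ · cos²(82°) = 0.01853 I₀.
I₃ = I₂ cos²(183° − 115°) = 0.01853 I₀ · cos²(68°) = 0.002601 I₀.
Ratio = 0.002601 / 0.0181 = 0.1437.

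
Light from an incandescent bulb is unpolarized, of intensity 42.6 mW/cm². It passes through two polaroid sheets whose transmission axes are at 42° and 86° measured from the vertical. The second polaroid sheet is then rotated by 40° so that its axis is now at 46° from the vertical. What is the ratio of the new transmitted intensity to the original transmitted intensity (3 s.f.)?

I_new/I_old ≈ 1.92

Before rotation:
Unpolarized light through the first polarizer → I₁ = ½ I₀, now polarized at 42°.
I₂ = I₁ cos²(86° − 42°) = 0.5 I₀ · cos²(44°) = 0.2587 I₀.
After rotation:
Unpolarized light through the first polarizer → I₁ = ½ I₀, now polarized at 42°.
I₂ = I₁ cos²(46° − 42°) = 0.5 I₀ · cos²(4°) = 0.4976 I₀.
Ratio = 0.4976 / 0.2587 = 1.923.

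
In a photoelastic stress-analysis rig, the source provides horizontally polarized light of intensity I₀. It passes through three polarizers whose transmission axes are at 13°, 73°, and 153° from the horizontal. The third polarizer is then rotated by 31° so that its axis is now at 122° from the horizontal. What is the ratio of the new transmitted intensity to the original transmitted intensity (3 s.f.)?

Before rotation:
By Malus's law, I₁ = I₀ cos²(13° − 0°) = I₀ cos²(13°) = 0.9494 I₀.
I₂ = I₁ cos²(73° − 13°) = 0.9494 I₀ · cos²(60°) = 0.2373 I₀.
I₃ = I₂ cos²(153° − 73°) = 0.2373 I₀ · cos²(80°) = 0.007157 I₀.
After rotation:
I₁ = I₀ cos²(13° − 0°) = I₀ cos²(13°) = 0.9494 I₀.
I₂ = I₁ cos²(73° − 13°) = 0.9494 I₀ · cos²(60°) = 0.2373 I₀.
I₃ = I₂ cos²(122° − 73°) = 0.2373 I₀ · cos²(49°) = 0.1022 I₀.
Ratio = 0.1022 / 0.007157 = 14.27.

I_new/I_old ≈ 14.3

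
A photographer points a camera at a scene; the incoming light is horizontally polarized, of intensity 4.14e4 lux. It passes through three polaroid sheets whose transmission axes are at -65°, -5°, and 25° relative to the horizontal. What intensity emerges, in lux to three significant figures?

I₁ = 4.14e4 lux · cos²(65°) = 7394 lux.
I₂ = I₁ · cos²(60°) = 7394 · 0.25 = 1849 lux.
I₃ = I₂ · cos²(30°) = 1849 · 0.75 = 1386 lux.

I ≈ 1390 lux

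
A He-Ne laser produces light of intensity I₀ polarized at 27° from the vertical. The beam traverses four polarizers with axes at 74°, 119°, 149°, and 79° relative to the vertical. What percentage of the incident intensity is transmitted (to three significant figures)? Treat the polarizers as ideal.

≈ 2.04%

I₁ = I₀ cos²(74° − 27°) = I₀ cos²(47°) = 0.4651 I₀.
I₂ = I₁ cos²(119° − 74°) = 0.4651 I₀ · cos²(45°) = 0.2326 I₀.
I₃ = I₂ cos²(149° − 119°) = 0.2326 I₀ · cos²(30°) = 0.1744 I₀.
I₄ = I₃ cos²(79° − 149°) = 0.1744 I₀ · cos²(70°) = 0.0204 I₀.
That is 2.04% of the incident intensity.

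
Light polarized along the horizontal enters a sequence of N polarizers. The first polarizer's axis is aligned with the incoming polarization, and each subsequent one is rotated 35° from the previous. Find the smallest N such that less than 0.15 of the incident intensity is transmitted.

N = 6

First polarizer is aligned with the polarization: full transmission.
Each further stage multiplies by cos²(35°) = 0.671.
After N polarizers: T = 0.671^(N−1). Require T < 0.15 ⇒ N−1 > ln(0.15)/ln(0.671) = 4.76, so N−1 ≥ 5 and N = 6.
Check: N=6 gives T = 0.136 < 0.15; N=5 gives T = 0.2027.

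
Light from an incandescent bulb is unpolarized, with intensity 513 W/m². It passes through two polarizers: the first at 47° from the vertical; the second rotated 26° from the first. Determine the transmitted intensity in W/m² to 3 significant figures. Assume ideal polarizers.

I ≈ 207 W/m²

Unpolarized light through the first polarizer → I₁ = 513 W/m²/2 = 256.5 W/m², polarized at 47°.
I₂ = I₁ · cos²(26°) = 256.5 · 0.8078 = 207.2 W/m².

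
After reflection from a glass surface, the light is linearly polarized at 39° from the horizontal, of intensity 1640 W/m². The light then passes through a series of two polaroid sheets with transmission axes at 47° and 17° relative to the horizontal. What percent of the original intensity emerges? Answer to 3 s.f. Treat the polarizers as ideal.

I₁ = 1640 W/m² · cos²(8°) = 1608 W/m².
I₂ = I₁ · cos²(30°) = 1608 · 0.75 = 1206 W/m².
That is 73.55% of the incident intensity.

≈ 73.5%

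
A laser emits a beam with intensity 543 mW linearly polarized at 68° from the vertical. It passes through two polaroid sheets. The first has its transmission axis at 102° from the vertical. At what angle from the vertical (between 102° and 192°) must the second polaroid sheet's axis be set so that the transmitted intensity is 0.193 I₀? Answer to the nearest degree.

I₁ = I₀ cos²(102° − 68°) = I₀ cos²(34°) = 0.6873 I₀.
Need I₂/I₀ = 0.193, so cos²(θ − 102°) = 0.193 / 0.6873 = 0.2808.
θ − 102° = arccos(√0.2808) = 58.0°, giving θ ≈ 102 + 58.0 = 160.0°.

θ ≈ 160°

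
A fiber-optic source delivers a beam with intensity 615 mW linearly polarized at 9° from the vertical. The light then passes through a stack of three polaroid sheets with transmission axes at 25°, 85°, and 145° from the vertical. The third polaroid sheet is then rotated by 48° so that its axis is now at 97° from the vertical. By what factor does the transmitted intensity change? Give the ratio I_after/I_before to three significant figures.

I_new/I_old ≈ 3.83

Before rotation:
I₁ = I₀ cos²(25° − 9°) = I₀ cos²(16°) = 0.924 I₀.
I₂ = I₁ cos²(85° − 25°) = 0.924 I₀ · cos²(60°) = 0.231 I₀.
I₃ = I₂ cos²(145° − 85°) = 0.231 I₀ · cos²(60°) = 0.05775 I₀.
After rotation:
I₁ = I₀ cos²(25° − 9°) = I₀ cos²(16°) = 0.924 I₀.
I₂ = I₁ cos²(85° − 25°) = 0.924 I₀ · cos²(60°) = 0.231 I₀.
I₃ = I₂ cos²(97° − 85°) = 0.231 I₀ · cos²(12°) = 0.221 I₀.
Ratio = 0.221 / 0.05775 = 3.827.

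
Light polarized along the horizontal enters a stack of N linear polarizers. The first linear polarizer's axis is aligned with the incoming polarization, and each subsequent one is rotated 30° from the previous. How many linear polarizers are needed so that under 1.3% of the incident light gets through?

First polarizer is aligned with the polarization: full transmission.
Each further stage multiplies by cos²(30°) = 0.75.
After N polarizers: T = 0.75^(N−1). Require T < 0.013 ⇒ N−1 > ln(0.013)/ln(0.75) = 15.10, so N−1 ≥ 16 and N = 17.
Check: N=17 gives T = 0.01002 < 0.013; N=16 gives T = 0.01336.

N = 17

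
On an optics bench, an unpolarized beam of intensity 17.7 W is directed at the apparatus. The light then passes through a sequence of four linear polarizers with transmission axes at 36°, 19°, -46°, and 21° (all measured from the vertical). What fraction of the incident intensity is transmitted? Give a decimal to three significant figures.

I/I₀ ≈ 0.0125

Unpolarized light through the first polarizer → I₁ = 17.7 W/2 = 8.85 W, polarized at 36°.
I₂ = I₁ · cos²(17°) = 8.85 · 0.9145 = 8.093 W.
I₃ = I₂ · cos²(65°) = 8.093 · 0.1786 = 1.446 W.
I₄ = I₃ · cos²(67°) = 1.446 · 0.1527 = 0.2207 W.
Transmitted fraction = 0.01247.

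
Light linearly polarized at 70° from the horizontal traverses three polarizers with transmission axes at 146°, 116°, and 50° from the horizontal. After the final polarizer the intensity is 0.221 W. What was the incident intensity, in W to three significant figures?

I₁ = I₀ cos²(146° − 70°) = I₀ cos²(76°) = 0.05853 I₀.
I₂ = I₁ cos²(116° − 146°) = 0.05853 I₀ · cos²(30°) = 0.04389 I₀.
I₃ = I₂ cos²(50° − 116°) = 0.04389 I₀ · cos²(66°) = 0.007262 I₀.
So 0.221 W = 0.007262 I₀, giving I₀ = 0.221/0.007262 = 30.43 W.

I₀ ≈ 30.4 W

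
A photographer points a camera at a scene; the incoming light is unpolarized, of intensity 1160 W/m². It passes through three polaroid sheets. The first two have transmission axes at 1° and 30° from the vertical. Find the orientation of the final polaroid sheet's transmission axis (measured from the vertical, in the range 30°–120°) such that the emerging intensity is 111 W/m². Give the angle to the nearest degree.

θ ≈ 90°

Unpolarized light through the first polarizer → I₁ = ½ I₀, now polarized at 1°.
I₂ = I₁ cos²(30° − 1°) = 0.5 I₀ · cos²(29°) = 0.3825 I₀.
Target fraction: 111 / 1160 W/m² = 0.09569 of I₀.
Need I₃/I₀ = 0.09569, so cos²(θ − 30°) = 0.09569 / 0.3825 = 0.2502.
θ − 30° = arccos(√0.2502) = 60.0°, giving θ ≈ 30 + 60.0 = 90.0°.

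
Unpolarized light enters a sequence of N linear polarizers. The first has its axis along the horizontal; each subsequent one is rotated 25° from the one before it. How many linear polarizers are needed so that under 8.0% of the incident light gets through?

N = 11

First polarizer halves the unpolarized light: factor 1/2.
Each further stage multiplies by cos²(25°) = 0.8214.
After N polarizers: T = 0.5·0.8214^(N−1). Require T < 0.080 ⇒ N−1 > ln(0.080/0.5)/ln(0.8214) = 9.31, so N−1 ≥ 10 and N = 11.
Check: N=11 gives T = 0.0699 < 0.080; N=10 gives T = 0.0851.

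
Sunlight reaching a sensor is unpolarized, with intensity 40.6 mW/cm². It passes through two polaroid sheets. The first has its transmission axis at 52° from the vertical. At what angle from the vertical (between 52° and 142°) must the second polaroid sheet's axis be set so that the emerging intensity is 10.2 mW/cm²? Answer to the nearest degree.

θ ≈ 97°

Unpolarized light through the first polarizer → I₁ = ½ I₀, now polarized at 52°.
Target fraction: 10.2 / 40.6 mW/cm² = 0.2512 of I₀.
Need I₂/I₀ = 0.2512, so cos²(θ − 52°) = 0.2512 / 0.5 = 0.5025.
θ − 52° = arccos(√0.5025) = 44.9°, giving θ ≈ 52 + 44.9 = 96.9°.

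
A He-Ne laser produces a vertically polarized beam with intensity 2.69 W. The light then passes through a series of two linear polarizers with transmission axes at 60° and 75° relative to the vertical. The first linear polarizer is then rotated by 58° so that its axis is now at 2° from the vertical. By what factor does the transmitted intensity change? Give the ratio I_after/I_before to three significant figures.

Before rotation:
By Malus's law, I₁ = I₀ cos²(60° − 0°) = I₀ cos²(60°) = 0.25 I₀.
I₂ = I₁ cos²(75° − 60°) = 0.25 I₀ · cos²(15°) = 0.2333 I₀.
After rotation:
I₁ = I₀ cos²(2° − 0°) = I₀ cos²(2°) = 0.9988 I₀.
I₂ = I₁ cos²(75° − 2°) = 0.9988 I₀ · cos²(73°) = 0.08538 I₀.
Ratio = 0.08538 / 0.2333 = 0.366.

I_new/I_old ≈ 0.366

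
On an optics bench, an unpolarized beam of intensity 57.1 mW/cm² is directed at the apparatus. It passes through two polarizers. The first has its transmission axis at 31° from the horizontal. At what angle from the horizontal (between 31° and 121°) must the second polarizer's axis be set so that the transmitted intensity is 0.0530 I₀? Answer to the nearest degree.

Unpolarized light through the first polarizer → I₁ = ½ I₀, now polarized at 31°.
Need I₂/I₀ = 0.053, so cos²(θ − 31°) = 0.053 / 0.5 = 0.106.
θ − 31° = arccos(√0.106) = 71.0°, giving θ ≈ 31 + 71.0 = 102.0°.

θ ≈ 102°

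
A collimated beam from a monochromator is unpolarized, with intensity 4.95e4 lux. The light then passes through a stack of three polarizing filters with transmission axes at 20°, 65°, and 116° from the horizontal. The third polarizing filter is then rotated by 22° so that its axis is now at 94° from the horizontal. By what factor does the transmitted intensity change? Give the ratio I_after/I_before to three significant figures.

I_new/I_old ≈ 1.93

Before rotation:
Unpolarized light through the first polarizer → I₁ = ½ I₀, now polarized at 20°.
I₂ = I₁ cos²(65° − 20°) = 0.5 I₀ · cos²(45°) = 0.25 I₀.
I₃ = I₂ cos²(116° − 65°) = 0.25 I₀ · cos²(51°) = 0.09901 I₀.
After rotation:
Unpolarized light through the first polarizer → I₁ = ½ I₀, now polarized at 20°.
I₂ = I₁ cos²(65° − 20°) = 0.5 I₀ · cos²(45°) = 0.25 I₀.
I₃ = I₂ cos²(94° − 65°) = 0.25 I₀ · cos²(29°) = 0.1912 I₀.
Ratio = 0.1912 / 0.09901 = 1.932.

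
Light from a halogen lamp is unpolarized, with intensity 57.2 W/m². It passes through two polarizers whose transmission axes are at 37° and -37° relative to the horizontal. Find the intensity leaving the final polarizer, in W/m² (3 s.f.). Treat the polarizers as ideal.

I ≈ 2.17 W/m²

Unpolarized light through the first polarizer → I₁ = 57.2 W/m²/2 = 28.6 W/m², polarized at 37°.
I₂ = I₁ · cos²(74°) = 28.6 · 0.07598 = 2.173 W/m².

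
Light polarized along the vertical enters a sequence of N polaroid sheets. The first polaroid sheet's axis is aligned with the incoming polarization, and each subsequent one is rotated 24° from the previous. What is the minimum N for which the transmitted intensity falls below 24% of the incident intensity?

First polarizer is aligned with the polarization: full transmission.
Each further stage multiplies by cos²(24°) = 0.8346.
After N polarizers: T = 0.8346^(N−1). Require T < 0.24 ⇒ N−1 > ln(0.24)/ln(0.8346) = 7.89, so N−1 ≥ 8 and N = 9.
Check: N=9 gives T = 0.2353 < 0.24; N=8 gives T = 0.282.

N = 9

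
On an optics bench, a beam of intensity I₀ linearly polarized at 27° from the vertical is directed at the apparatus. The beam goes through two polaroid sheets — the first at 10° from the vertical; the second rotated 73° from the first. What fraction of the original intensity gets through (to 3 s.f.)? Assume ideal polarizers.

≈ 0.0782 I₀

By Malus's law, I₁ = I₀ cos²(10° − 27°) = I₀ cos²(17°) = 0.9145 I₀.
I₂ = I₁ cos²(73°) = 0.9145 · 0.08548 I₀ = 0.07817 I₀.
Transmitted fraction = 0.07817.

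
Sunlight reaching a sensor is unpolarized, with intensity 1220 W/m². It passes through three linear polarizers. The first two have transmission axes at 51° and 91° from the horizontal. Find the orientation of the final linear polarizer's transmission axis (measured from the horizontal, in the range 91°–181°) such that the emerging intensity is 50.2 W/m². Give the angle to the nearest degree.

θ ≈ 159°

Unpolarized light through the first polarizer → I₁ = ½ I₀, now polarized at 51°.
I₂ = I₁ cos²(91° − 51°) = 0.5 I₀ · cos²(40°) = 0.2934 I₀.
Target fraction: 50.2 / 1220 W/m² = 0.04115 of I₀.
Need I₃/I₀ = 0.04115, so cos²(θ − 91°) = 0.04115 / 0.2934 = 0.1402.
θ − 91° = arccos(√0.1402) = 68.0°, giving θ ≈ 91 + 68.0 = 159.0°.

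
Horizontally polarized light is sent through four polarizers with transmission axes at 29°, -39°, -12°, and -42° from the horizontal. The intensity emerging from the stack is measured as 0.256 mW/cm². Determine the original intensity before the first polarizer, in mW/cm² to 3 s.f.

I₀ ≈ 4.01 mW/cm²

By Malus's law, I₁ = I₀ cos²(29° − 0°) = I₀ cos²(29°) = 0.765 I₀.
I₂ = I₁ cos²(-39° − 29°) = 0.765 I₀ · cos²(68°) = 0.1073 I₀.
I₃ = I₂ cos²(-12° + 39°) = 0.1073 I₀ · cos²(27°) = 0.08522 I₀.
I₄ = I₃ cos²(-42° + 12°) = 0.08522 I₀ · cos²(30°) = 0.06392 I₀.
So 0.256 mW/cm² = 0.06392 I₀, giving I₀ = 0.256/0.06392 = 4.005 mW/cm².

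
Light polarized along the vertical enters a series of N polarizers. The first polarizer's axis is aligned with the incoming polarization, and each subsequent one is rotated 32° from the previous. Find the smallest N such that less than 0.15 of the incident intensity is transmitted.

N = 7

First polarizer is aligned with the polarization: full transmission.
Each further stage multiplies by cos²(32°) = 0.7192.
After N polarizers: T = 0.7192^(N−1). Require T < 0.15 ⇒ N−1 > ln(0.15)/ln(0.7192) = 5.76, so N−1 ≥ 6 and N = 7.
Check: N=7 gives T = 0.1384 < 0.15; N=6 gives T = 0.1924.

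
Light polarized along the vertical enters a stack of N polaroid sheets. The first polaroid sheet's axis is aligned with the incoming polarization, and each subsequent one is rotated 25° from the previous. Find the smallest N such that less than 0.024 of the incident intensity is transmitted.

N = 20

First polarizer is aligned with the polarization: full transmission.
Each further stage multiplies by cos²(25°) = 0.8214.
After N polarizers: T = 0.8214^(N−1). Require T < 0.024 ⇒ N−1 > ln(0.024)/ln(0.8214) = 18.96, so N−1 ≥ 19 and N = 20.
Check: N=20 gives T = 0.02379 < 0.024; N=19 gives T = 0.02897.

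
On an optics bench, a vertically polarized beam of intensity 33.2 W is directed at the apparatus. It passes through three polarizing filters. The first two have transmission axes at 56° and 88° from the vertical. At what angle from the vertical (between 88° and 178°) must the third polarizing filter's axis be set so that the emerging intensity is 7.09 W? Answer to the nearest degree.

I₁ = I₀ cos²(56° − 0°) = I₀ cos²(56°) = 0.3127 I₀.
I₂ = I₁ cos²(88° − 56°) = 0.3127 I₀ · cos²(32°) = 0.2249 I₀.
Target fraction: 7.09 / 33.2 W = 0.2136 of I₀.
Need I₃/I₀ = 0.2136, so cos²(θ − 88°) = 0.2136 / 0.2249 = 0.9496.
θ − 88° = arccos(√0.9496) = 13.0°, giving θ ≈ 88 + 13.0 = 101.0°.

θ ≈ 101°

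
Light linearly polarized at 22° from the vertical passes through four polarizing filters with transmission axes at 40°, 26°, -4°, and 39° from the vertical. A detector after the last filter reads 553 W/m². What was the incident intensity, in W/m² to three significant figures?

By Malus's law, I₁ = I₀ cos²(40° − 22°) = I₀ cos²(18°) = 0.9045 I₀.
I₂ = I₁ cos²(26° − 40°) = 0.9045 I₀ · cos²(14°) = 0.8516 I₀.
I₃ = I₂ cos²(-4° − 26°) = 0.8516 I₀ · cos²(30°) = 0.6387 I₀.
I₄ = I₃ cos²(39° + 4°) = 0.6387 I₀ · cos²(43°) = 0.3416 I₀.
So 553 W/m² = 0.3416 I₀, giving I₀ = 553/0.3416 = 1619 W/m².

I₀ ≈ 1620 W/m²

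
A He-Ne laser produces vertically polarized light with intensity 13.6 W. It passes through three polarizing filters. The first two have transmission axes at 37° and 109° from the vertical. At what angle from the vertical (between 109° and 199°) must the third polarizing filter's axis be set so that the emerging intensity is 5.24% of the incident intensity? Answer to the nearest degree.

θ ≈ 131°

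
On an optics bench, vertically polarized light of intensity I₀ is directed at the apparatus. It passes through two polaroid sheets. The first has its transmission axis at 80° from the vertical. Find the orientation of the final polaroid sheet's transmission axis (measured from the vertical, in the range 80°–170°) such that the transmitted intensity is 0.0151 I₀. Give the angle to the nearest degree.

θ ≈ 125°

I₁ = I₀ cos²(80° − 0°) = I₀ cos²(80°) = 0.03015 I₀.
Need I₂/I₀ = 0.0151, so cos²(θ − 80°) = 0.0151 / 0.03015 = 0.5008.
θ − 80° = arccos(√0.5008) = 45.0°, giving θ ≈ 80 + 45.0 = 125.0°.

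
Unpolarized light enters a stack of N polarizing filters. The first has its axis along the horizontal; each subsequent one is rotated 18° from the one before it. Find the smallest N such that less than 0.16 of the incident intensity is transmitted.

First polarizer halves the unpolarized light: factor 1/2.
Each further stage multiplies by cos²(18°) = 0.9045.
After N polarizers: T = 0.5·0.9045^(N−1). Require T < 0.16 ⇒ N−1 > ln(0.16/0.5)/ln(0.9045) = 11.35, so N−1 ≥ 12 and N = 13.
Check: N=13 gives T = 0.1499 < 0.16; N=12 gives T = 0.1658.

N = 13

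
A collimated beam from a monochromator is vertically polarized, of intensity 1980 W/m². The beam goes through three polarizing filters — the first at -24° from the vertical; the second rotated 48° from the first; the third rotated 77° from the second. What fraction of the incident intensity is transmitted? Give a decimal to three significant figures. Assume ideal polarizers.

I₁ = 1980 W/m² · cos²(24°) = 1652 W/m².
I₂ = I₁ · cos²(48°) = 1652 · 0.4477 = 739.9 W/m².
I₃ = I₂ · cos²(77°) = 739.9 · 0.0506 = 37.44 W/m².
Transmitted fraction = 0.01891.

I/I₀ ≈ 0.0189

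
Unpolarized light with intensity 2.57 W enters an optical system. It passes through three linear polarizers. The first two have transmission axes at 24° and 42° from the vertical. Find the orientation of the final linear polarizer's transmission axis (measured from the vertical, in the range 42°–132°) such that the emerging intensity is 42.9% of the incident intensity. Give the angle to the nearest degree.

Unpolarized light through the first polarizer → I₁ = ½ I₀, now polarized at 24°.
I₂ = I₁ cos²(42° − 24°) = 0.5 I₀ · cos²(18°) = 0.4523 I₀.
Need I₃/I₀ = 0.429, so cos²(θ − 42°) = 0.429 / 0.4523 = 0.9486.
θ − 42° = arccos(√0.9486) = 13.1°, giving θ ≈ 42 + 13.1 = 55.1°.

θ ≈ 55°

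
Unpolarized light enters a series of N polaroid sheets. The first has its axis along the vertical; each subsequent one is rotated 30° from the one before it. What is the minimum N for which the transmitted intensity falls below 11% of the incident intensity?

N = 7

First polarizer halves the unpolarized light: factor 1/2.
Each further stage multiplies by cos²(30°) = 0.75.
After N polarizers: T = 0.5·0.75^(N−1). Require T < 0.11 ⇒ N−1 > ln(0.11/0.5)/ln(0.75) = 5.26, so N−1 ≥ 6 and N = 7.
Check: N=7 gives T = 0.08899 < 0.11; N=6 gives T = 0.1187.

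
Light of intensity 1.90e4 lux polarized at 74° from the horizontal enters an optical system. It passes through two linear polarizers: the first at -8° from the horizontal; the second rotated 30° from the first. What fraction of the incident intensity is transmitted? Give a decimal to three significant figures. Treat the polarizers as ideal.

I/I₀ ≈ 0.0145

By Malus's law, I₁ = 1.90e4 lux · cos²(82°) = 368 lux.
I₂ = I₁ · cos²(30°) = 368 · 0.75 = 276 lux.
Transmitted fraction = 0.01453.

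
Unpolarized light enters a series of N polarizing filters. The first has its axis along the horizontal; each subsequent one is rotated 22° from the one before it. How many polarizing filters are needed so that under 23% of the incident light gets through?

First polarizer halves the unpolarized light: factor 1/2.
Each further stage multiplies by cos²(22°) = 0.8597.
After N polarizers: T = 0.5·0.8597^(N−1). Require T < 0.23 ⇒ N−1 > ln(0.23/0.5)/ln(0.8597) = 5.14, so N−1 ≥ 6 and N = 7.
Check: N=7 gives T = 0.2018 < 0.23; N=6 gives T = 0.2348.

N = 7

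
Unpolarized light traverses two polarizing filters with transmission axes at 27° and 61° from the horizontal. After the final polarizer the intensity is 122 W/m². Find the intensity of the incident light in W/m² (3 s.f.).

Unpolarized light through the first polarizer → I₁ = ½ I₀, now polarized at 27°.
I₂ = I₁ cos²(61° − 27°) = 0.5 I₀ · cos²(34°) = 0.3437 I₀.
So 122 W/m² = 0.3437 I₀, giving I₀ = 122/0.3437 = 355 W/m².

I₀ ≈ 355 W/m²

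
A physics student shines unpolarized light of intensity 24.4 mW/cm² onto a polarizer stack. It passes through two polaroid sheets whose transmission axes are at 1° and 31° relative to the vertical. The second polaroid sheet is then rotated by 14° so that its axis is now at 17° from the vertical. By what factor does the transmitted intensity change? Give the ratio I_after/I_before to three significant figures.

Before rotation:
Unpolarized light through the first polarizer → I₁ = ½ I₀, now polarized at 1°.
I₂ = I₁ cos²(31° − 1°) = 0.5 I₀ · cos²(30°) = 0.375 I₀.
After rotation:
Unpolarized light through the first polarizer → I₁ = ½ I₀, now polarized at 1°.
I₂ = I₁ cos²(17° − 1°) = 0.5 I₀ · cos²(16°) = 0.462 I₀.
Ratio = 0.462 / 0.375 = 1.232.

I_new/I_old ≈ 1.23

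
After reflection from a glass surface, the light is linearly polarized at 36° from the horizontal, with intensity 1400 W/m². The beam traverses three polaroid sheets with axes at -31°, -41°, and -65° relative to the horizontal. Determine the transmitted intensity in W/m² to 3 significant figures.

By Malus's law, I₁ = 1400 W/m² · cos²(67°) = 213.7 W/m².
I₂ = I₁ · cos²(10°) = 213.7 · 0.9698 = 207.3 W/m².
I₃ = I₂ · cos²(24°) = 207.3 · 0.8346 = 173 W/m².

I ≈ 173 W/m²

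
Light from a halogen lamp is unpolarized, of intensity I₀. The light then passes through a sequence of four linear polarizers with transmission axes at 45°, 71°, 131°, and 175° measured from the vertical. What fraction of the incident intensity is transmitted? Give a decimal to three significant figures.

≈ 0.0523 I₀

Unpolarized light through the first polarizer → I₁ = ½ I₀, now polarized at 45°.
I₂ = I₁ cos²(71° − 45°) = 0.5 I₀ · cos²(26°) = 0.4039 I₀.
I₃ = I₂ cos²(131° − 71°) = 0.4039 I₀ · cos²(60°) = 0.101 I₀.
I₄ = I₃ cos²(175° − 131°) = 0.101 I₀ · cos²(44°) = 0.05225 I₀.
Transmitted fraction = 0.05225.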